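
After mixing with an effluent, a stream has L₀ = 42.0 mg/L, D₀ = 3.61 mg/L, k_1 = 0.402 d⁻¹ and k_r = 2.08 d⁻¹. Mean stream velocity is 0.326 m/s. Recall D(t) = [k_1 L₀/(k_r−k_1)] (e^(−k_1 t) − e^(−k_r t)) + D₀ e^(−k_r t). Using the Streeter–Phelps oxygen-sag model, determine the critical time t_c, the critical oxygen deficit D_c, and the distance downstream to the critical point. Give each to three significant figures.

At the critical point dD/dt = 0, so k_1 L₀ e^(−k_1 t) = k_r D. Substituting D(t) from the Streeter–Phelps equation and solving for t gives
t_c = ln[(k_r/k_1)(1 − D₀(k_r−k_1)/(k_1 L₀))] / (k_r−k_1).
Here k_r−k_1 = 1.678 d⁻¹ and 1 − D₀(k_r−k_1)/(k_1 L₀) = 1 − 3.61×1.678/(0.402×42.0) = 0.6412, so
t_c = ln(5.174 × 0.6412) / 1.678 = 1.199 / 1.678 = 0.7147 d.
D_c = (k_1/k_r) L₀ e^(−k_1 t_c) = (0.402/2.08) × 42.0 × e^(−0.402×0.7147) = 0.1933 × 42.0 × 0.7503 = 6.090 mg/L.
x_c = v t_c = 0.326 m/s × 0.7147 d × 86400 s/d = 20130 m ≈ 20.1 km.

t_c ≈ 0.715 d; D_c ≈ 6.09 mg/L; x_c ≈ 20.1 km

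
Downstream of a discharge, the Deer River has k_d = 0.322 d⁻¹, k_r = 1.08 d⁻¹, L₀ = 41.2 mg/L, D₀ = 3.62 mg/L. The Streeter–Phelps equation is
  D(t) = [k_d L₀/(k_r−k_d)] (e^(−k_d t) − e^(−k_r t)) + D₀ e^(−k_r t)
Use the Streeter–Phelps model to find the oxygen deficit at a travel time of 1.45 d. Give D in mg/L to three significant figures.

k_d L₀/(k_r−k_d) = 0.322×41.2/(1.08−0.322) = 13.27/0.7580 = 17.50 mg/L.
e^(−k_d t) = e^(−0.322×1.450) = 0.6269; e^(−k_r t) = e^(−1.08×1.450) = 0.2089.
D = 17.50 × (0.6269 − 0.2089) + 3.62 × 0.2089 = 7.317 + 0.7561 = 8.073 mg/L.

D ≈ 8.07 mg/L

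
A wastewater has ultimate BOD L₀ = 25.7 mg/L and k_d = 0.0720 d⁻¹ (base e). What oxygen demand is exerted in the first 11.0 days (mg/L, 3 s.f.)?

y_t = L₀(1 − e^(−k_d t)) = 25.7 × (1 − e^(−0.0720×11.0))
= 25.7 × (1 − 0.4529) = 25.7 × 0.5471 = 14.06 mg/L.

y ≈ 14.1 mg/L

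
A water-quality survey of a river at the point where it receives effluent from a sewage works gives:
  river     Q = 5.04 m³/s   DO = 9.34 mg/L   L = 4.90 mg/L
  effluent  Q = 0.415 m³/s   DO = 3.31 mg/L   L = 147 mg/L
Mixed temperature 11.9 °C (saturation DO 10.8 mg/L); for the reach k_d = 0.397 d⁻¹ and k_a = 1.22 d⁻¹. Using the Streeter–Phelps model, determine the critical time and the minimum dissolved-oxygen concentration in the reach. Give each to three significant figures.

t_c ≈ 1.01 d; minimum DO ≈ 7.38 mg/L

Mixed DO = (5.04×9.34 + 0.415×3.31)/(5.04+0.415) = 48.45/5.455 = 8.881 mg/L.
Mixed L₀ = (5.04×4.90 + 0.415×147)/(5.455) = 85.70/5.455 = 15.71 mg/L.
Initial deficit D₀ = C_s − DO₀ = 10.8 − 8.881 = 1.919 mg/L.
t_c = (1/0.8230) ln[(1.22/0.397)(1 − 1.919×0.8230/(0.397×15.71))] = 1.215 × ln(2.295) = 1.009 d.
D_c = (0.397/1.22) × 15.71 × e^(−0.397×1.009) = 0.3254 × 15.71 × 0.6698 = 3.424 mg/L.
Minimum DO = 10.8 − 3.424 = 7.376 mg/L.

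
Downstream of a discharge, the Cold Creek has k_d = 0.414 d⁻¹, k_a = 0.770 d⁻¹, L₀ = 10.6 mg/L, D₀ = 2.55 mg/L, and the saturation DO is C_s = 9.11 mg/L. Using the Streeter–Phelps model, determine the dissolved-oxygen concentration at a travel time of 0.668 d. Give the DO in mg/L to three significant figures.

DO ≈ 5.61 mg/L

k_d L₀/(k_a−k_d) = 0.414×10.6/(0.770−0.414) = 4.388/0.3560 = 12.33 mg/L.
e^(−k_d t) = e^(−0.414×0.6680) = 0.7584; e^(−k_a t) = e^(−0.770×0.6680) = 0.5979.
D = 12.33 × (0.7584 − 0.5979) + 2.55 × 0.5979 = 1.979 + 1.525 = 3.503 mg/L.
DO = C_s − D = 9.11 − 3.503 = 5.607 mg/L.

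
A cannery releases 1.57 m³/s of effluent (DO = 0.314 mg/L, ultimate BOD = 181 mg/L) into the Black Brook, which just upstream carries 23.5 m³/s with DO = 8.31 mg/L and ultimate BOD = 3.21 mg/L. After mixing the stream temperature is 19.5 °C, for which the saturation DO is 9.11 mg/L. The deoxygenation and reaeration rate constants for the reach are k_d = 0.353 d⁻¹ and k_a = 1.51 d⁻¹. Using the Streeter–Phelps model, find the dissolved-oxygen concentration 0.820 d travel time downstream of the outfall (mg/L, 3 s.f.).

Mixed DO = (23.5×8.31 + 1.57×0.314)/(23.5+1.57) = 195.8/25.07 = 7.809 mg/L.
Mixed L₀ = (23.5×3.21 + 1.57×181)/(25.07) = 359.6/25.07 = 14.34 mg/L.
Initial deficit D₀ = C_s − DO₀ = 9.11 − 7.809 = 1.301 mg/L.
D(0.820) = [0.353×14.34/(1.51−0.353)](e^(−0.353×0.820) − e^(−1.51×0.820)) + 1.301 e^(−1.51×0.820)
= 4.376 × (0.7487 − 0.2899) + 1.301 × 0.2899 = 2.385 mg/L.
DO = 9.11 − 2.385 = 6.725 mg/L.

DO ≈ 6.73 mg/L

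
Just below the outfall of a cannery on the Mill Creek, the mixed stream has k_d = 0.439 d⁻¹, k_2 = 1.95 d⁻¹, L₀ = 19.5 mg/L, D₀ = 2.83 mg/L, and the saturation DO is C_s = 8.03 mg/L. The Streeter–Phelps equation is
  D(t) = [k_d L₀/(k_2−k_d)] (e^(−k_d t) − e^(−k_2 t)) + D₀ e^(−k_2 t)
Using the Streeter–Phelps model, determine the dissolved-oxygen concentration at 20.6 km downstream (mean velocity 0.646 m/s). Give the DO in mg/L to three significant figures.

DO ≈ 4.59 mg/L

Travel time t = x/v = 20.6 km / (0.646 m/s) = 20600 m / 0.646 m/s = 31890 s = 0.3691 d.
k_d L₀/(k_2−k_d) = 0.439×19.5/(1.95−0.439) = 8.560/1.511 = 5.665 mg/L.
e^(−k_d t) = e^(−0.439×0.3691) = 0.8504; e^(−k_2 t) = e^(−1.95×0.3691) = 0.4869.
D = 5.665 × (0.8504 − 0.4869) + 2.83 × 0.4869 = 2.060 + 1.378 = 3.437 mg/L.
DO = C_s − D = 8.03 − 3.437 = 4.593 mg/L.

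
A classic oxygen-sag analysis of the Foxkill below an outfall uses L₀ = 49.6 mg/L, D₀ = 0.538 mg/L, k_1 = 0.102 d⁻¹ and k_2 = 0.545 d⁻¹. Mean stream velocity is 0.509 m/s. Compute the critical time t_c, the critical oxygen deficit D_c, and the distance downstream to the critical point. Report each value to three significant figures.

t_c = [1/(k_2−k_1)] ln[(k_2/k_1)(1 − D₀(k_2−k_1)/(k_1 L₀))]
= [1/(0.545−0.102)] ln[(0.545/0.102)(1 − 0.538×0.4430/(0.102×49.6))]
= (1/0.4430) ln[5.343 × 0.9529] = 2.257 × ln(5.091) = 2.257 × 1.628 = 3.674 d.
L(t_c) = L₀ e^(−k_1 t_c) = 49.6 × 0.6875 = 34.10 mg/L, and at the critical point k_2 D_c = k_1 L, so D_c = (0.102/0.545) × 34.10 = 6.382 mg/L.
x_c = v t_c = 0.509 m/s × 3.674 d × 86400 s/d = 161600 m ≈ 162 km.

t_c ≈ 3.67 d; D_c ≈ 6.38 mg/L; x_c ≈ 162 km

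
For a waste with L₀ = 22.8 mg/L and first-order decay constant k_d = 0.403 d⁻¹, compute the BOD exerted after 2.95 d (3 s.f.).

y_t = L₀(1 − e^(−k_d t)) = 22.8 × (1 − e^(−0.403×2.95))
= 22.8 × (1 − 0.3046) = 22.8 × 0.6954 = 15.86 mg/L.

y ≈ 15.9 mg/L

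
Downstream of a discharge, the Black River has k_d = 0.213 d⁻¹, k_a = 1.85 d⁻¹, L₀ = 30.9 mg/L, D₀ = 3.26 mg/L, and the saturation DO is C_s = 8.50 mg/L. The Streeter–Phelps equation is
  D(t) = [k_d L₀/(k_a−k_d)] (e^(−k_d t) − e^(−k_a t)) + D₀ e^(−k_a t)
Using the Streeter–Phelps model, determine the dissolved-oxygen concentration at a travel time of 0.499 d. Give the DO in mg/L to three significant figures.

k_d L₀/(k_a−k_d) = 0.213×30.9/(1.85−0.213) = 6.582/1.637 = 4.021 mg/L.
e^(−k_d t) = e^(−0.213×0.4990) = 0.8992; e^(−k_a t) = e^(−1.85×0.4990) = 0.3973.
D = 4.021 × (0.8992 − 0.3973) + 3.26 × 0.3973 = 2.018 + 1.295 = 3.313 mg/L.
DO = C_s − D = 8.50 − 3.313 = 5.187 mg/L.

DO ≈ 5.19 mg/L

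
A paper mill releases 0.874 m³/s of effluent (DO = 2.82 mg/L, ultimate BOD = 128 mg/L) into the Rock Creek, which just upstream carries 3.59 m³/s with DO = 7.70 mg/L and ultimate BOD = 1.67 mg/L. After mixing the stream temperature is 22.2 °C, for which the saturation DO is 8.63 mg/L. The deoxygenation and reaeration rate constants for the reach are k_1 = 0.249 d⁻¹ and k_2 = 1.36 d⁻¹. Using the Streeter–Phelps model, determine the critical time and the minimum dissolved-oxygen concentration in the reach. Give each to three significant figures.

t_c ≈ 1.18 d; minimum DO ≈ 5.03 mg/L

Mixed DO = (3.59×7.70 + 0.874×2.82)/(3.59+0.874) = 30.11/4.464 = 6.745 mg/L.
Mixed L₀ = (3.59×1.67 + 0.874×128)/(4.464) = 117.9/4.464 = 26.40 mg/L.
Initial deficit D₀ = C_s − DO₀ = 8.63 − 6.745 = 1.885 mg/L.
t_c = (1/1.111) ln[(1.36/0.249)(1 − 1.885×1.111/(0.249×26.40))] = 0.9001 × ln(3.722) = 1.183 d.
D_c = (0.249/1.36) × 26.40 × e^(−0.249×1.183) = 0.1831 × 26.40 × 0.7449 = 3.601 mg/L.
Minimum DO = 8.63 − 3.601 = 5.029 mg/L.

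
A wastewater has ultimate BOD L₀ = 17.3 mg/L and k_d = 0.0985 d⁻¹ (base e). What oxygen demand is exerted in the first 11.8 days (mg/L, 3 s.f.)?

y ≈ 11.9 mg/L

y_t = L₀(1 − e^(−k_d t)) = 17.3 × (1 − e^(−0.0985×11.8))
= 17.3 × (1 − 0.3128) = 17.3 × 0.6872 = 11.89 mg/L.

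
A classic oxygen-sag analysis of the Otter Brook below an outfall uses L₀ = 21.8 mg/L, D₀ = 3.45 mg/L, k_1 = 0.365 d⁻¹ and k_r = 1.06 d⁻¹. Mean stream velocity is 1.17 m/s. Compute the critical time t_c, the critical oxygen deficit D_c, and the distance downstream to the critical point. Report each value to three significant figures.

t_c ≈ 1.02 d; D_c ≈ 5.18 mg/L; x_c ≈ 103 km

With k_r/k_1 = 2.904 and 1 − D₀(k_r−k_1)/(k_1 L₀) = 0.6987,
t_c = ln(2.904 × 0.6987) / (1.06 − 0.365) = ln(2.029) / 0.6950 = 0.7075/0.6950 = 1.018 d.
D_c = (k_1/k_r) L₀ e^(−k_1 t_c) = (0.365/1.06) × 21.8 × e^(−0.365×1.018) = 0.3443 × 21.8 × 0.6896 = 5.177 mg/L.
x_c = v t_c = 1.17 m/s × 1.018 d × 86400 s/d = 102900 m ≈ 103 km.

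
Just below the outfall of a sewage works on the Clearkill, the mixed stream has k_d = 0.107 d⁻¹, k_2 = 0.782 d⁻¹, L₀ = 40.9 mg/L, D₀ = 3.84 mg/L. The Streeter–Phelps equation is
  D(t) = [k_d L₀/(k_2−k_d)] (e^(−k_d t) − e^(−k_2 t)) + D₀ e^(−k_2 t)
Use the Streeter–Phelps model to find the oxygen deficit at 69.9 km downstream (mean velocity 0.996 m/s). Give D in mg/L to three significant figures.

D ≈ 4.54 mg/L

Travel time t = x/v = 69.9 km / (0.996 m/s) = 69900 m / 0.996 m/s = 70180 s = 0.8123 d.
k_d L₀/(k_2−k_d) = 0.107×40.9/(0.782−0.107) = 4.376/0.6750 = 6.483 mg/L.
e^(−k_d t) = e^(−0.107×0.8123) = 0.9168; e^(−k_2 t) = e^(−0.782×0.8123) = 0.5298.
D = 6.483 × (0.9168 − 0.5298) + 3.84 × 0.5298 = 2.509 + 2.035 = 4.543 mg/L.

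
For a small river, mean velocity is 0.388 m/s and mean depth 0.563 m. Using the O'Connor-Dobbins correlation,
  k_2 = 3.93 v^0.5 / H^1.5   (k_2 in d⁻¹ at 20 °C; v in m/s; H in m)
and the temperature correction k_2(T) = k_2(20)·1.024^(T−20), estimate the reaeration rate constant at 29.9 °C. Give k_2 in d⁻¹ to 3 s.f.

k_2(20) = 3.93 × 0.388^0.5 / 0.563^1.5 = 3.93 × 0.6229 / 0.4224 = 5.795 d⁻¹.
k_2(29.9) = 5.795 × 1.024^(29.9−20) = 5.795 × 1.265 = 7.329 d⁻¹.

k_2 ≈ 7.33 d⁻¹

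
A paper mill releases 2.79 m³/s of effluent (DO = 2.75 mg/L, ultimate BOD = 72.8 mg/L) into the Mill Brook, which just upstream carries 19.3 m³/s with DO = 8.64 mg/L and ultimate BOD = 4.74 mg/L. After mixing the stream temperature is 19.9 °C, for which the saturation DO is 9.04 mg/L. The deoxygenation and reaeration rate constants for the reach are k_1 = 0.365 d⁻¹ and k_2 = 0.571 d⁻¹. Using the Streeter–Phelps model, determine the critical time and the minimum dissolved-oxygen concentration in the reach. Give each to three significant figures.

t_c ≈ 1.93 d; minimum DO ≈ 4.83 mg/L

Mixed DO = (19.3×8.64 + 2.79×2.75)/(19.3+2.79) = 174.4/22.09 = 7.896 mg/L.
Mixed L₀ = (19.3×4.74 + 2.79×72.8)/(22.09) = 294.6/22.09 = 13.34 mg/L.
Initial deficit D₀ = C_s − DO₀ = 9.04 − 7.896 = 1.144 mg/L.
t_c = (1/0.2060) ln[(0.571/0.365)(1 − 1.144×0.2060/(0.365×13.34))] = 4.854 × ln(1.489) = 1.931 d.
D_c = (0.365/0.571) × 13.34 × e^(−0.365×1.931) = 0.6392 × 13.34 × 0.4941 = 4.212 mg/L.
Minimum DO = 9.04 − 4.212 = 4.828 mg/L.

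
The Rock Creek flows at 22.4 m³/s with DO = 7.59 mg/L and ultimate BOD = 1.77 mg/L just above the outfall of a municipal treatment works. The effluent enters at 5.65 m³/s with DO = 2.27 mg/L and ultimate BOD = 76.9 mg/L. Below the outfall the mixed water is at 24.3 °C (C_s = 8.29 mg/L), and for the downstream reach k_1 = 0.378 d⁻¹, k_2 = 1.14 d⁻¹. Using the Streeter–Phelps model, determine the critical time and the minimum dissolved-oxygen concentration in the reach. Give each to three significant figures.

Mixed DO = (22.4×7.59 + 5.65×2.27)/(22.4+5.65) = 182.8/28.05 = 6.518 mg/L.
Mixed L₀ = (22.4×1.77 + 5.65×76.9)/(28.05) = 474.1/28.05 = 16.90 mg/L.
Initial deficit D₀ = C_s − DO₀ = 8.29 − 6.518 = 1.772 mg/L.
t_c = (1/0.7620) ln[(1.14/0.378)(1 − 1.772×0.7620/(0.378×16.90))] = 1.312 × ln(2.379) = 1.137 d.
D_c = (0.378/1.14) × 16.90 × e^(−0.378×1.137) = 0.3316 × 16.90 × 0.6506 = 3.646 mg/L.
Minimum DO = 8.29 − 3.646 = 4.644 mg/L.

t_c ≈ 1.14 d; minimum DO ≈ 4.64 mg/L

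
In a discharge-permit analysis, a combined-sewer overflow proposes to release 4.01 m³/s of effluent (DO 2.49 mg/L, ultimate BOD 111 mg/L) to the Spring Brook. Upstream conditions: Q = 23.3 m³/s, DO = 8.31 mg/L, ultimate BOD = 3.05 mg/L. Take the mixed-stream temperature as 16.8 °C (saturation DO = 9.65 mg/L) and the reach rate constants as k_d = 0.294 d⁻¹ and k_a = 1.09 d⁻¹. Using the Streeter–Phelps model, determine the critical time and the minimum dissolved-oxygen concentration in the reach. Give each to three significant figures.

t_c ≈ 1.17 d; minimum DO ≈ 6.04 mg/L

Mixed DO = (23.3×8.31 + 4.01×2.49)/(23.3+4.01) = 203.6/27.31 = 7.455 mg/L.
Mixed L₀ = (23.3×3.05 + 4.01×111)/(27.31) = 516.2/27.31 = 18.90 mg/L.
Initial deficit D₀ = C_s − DO₀ = 9.65 − 7.455 = 2.195 mg/L.
t_c = (1/0.7960) ln[(1.09/0.294)(1 − 2.195×0.7960/(0.294×18.90))] = 1.256 × ln(2.542) = 1.172 d.
D_c = (0.294/1.09) × 18.90 × e^(−0.294×1.172) = 0.2697 × 18.90 × 0.7085 = 3.612 mg/L.
Minimum DO = 9.65 − 3.612 = 6.038 mg/L.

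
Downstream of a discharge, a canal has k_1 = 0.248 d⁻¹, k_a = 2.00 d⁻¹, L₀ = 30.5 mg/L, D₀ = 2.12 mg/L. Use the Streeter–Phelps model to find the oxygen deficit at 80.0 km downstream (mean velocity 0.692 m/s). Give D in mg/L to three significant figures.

D ≈ 2.95 mg/L

Travel time t = x/v = 80.0 km / (0.692 m/s) = 80000 m / 0.692 m/s = 115600 s = 1.338 d.
k_1 L₀/(k_a−k_1) = 0.248×30.5/(2.00−0.248) = 7.564/1.752 = 4.317 mg/L.
e^(−k_1 t) = e^(−0.248×1.338) = 0.7176; e^(−k_a t) = e^(−2.00×1.338) = 0.06883.
D = 4.317 × (0.7176 − 0.06883) + 2.12 × 0.06883 = 2.801 + 0.1459 = 2.947 mg/L.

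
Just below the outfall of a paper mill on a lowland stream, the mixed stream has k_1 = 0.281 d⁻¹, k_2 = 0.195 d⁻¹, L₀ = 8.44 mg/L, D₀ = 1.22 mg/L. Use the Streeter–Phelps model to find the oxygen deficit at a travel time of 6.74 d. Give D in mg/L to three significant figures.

D ≈ 3.59 mg/L

k_1 L₀/(k_2−k_1) = 0.281×8.44/(0.195−0.281) = 2.372/-0.08600 = -27.58 mg/L.
e^(−k_1 t) = e^(−0.281×6.740) = 0.1505; e^(−k_2 t) = e^(−0.195×6.740) = 0.2687.
D = -27.58 × (0.1505 − 0.2687) + 1.22 × 0.2687 = 3.259 + 0.3278 = 3.587 mg/L.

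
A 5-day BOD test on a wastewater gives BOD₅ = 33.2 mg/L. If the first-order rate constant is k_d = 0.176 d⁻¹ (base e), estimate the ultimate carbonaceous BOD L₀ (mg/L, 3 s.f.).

L₀ ≈ 56.7 mg/L

BOD₅ = L₀(1 − e^(−5k_d)) ⇒ L₀ = BOD₅ / (1 − e^(−5×0.176))
= 33.2 / (1 − 0.4148) = 33.2 / 0.5852 = 56.73 mg/L.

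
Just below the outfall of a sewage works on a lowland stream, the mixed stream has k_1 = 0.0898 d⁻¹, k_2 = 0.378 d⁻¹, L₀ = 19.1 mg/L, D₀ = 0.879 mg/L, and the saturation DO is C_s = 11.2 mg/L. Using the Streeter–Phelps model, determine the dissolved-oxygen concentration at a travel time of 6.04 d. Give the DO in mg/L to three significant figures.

DO ≈ 8.26 mg/L

k_1 L₀/(k_2−k_1) = 0.0898×19.1/(0.378−0.0898) = 1.715/0.2882 = 5.951 mg/L.
e^(−k_1 t) = e^(−0.0898×6.040) = 0.5814; e^(−k_2 t) = e^(−0.378×6.040) = 0.1020.
D = 5.951 × (0.5814 − 0.1020) + 0.879 × 0.1020 = 2.853 + 0.08963 = 2.943 mg/L.
DO = C_s − D = 11.2 − 2.943 = 8.257 mg/L.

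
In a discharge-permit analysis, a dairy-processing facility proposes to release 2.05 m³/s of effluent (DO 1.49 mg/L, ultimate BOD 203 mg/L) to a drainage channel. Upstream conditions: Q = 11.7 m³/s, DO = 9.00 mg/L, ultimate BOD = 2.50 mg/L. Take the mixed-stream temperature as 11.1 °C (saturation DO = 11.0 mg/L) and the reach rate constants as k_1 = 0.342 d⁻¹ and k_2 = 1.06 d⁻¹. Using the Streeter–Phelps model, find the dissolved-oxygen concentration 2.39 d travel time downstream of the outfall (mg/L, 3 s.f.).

DO ≈ 5.16 mg/L

Mixed DO = (11.7×9.00 + 2.05×1.49)/(11.7+2.05) = 108.4/13.75 = 7.880 mg/L.
Mixed L₀ = (11.7×2.50 + 2.05×203)/(13.75) = 445.4/13.75 = 32.39 mg/L.
Initial deficit D₀ = C_s − DO₀ = 11.0 − 7.880 = 3.120 mg/L.
D(2.39) = [0.342×32.39/(1.06−0.342)](e^(−0.342×2.39) − e^(−1.06×2.39)) + 3.120 e^(−1.06×2.39)
= 15.43 × (0.4416 − 0.07939) + 3.120 × 0.07939 = 5.836 mg/L.
DO = 11.0 − 5.836 = 5.164 mg/L.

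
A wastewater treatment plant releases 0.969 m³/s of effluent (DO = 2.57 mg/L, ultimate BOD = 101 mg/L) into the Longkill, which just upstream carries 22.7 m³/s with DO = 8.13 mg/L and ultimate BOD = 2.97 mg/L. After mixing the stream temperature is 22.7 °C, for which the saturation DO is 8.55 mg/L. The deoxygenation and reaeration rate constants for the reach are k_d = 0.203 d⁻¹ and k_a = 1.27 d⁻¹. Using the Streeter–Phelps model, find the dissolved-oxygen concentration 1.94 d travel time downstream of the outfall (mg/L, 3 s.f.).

Mixed DO = (22.7×8.13 + 0.969×2.57)/(22.7+0.969) = 187.0/23.67 = 7.902 mg/L.
Mixed L₀ = (22.7×2.97 + 0.969×101)/(23.67) = 165.3/23.67 = 6.983 mg/L.
Initial deficit D₀ = C_s − DO₀ = 8.55 − 7.902 = 0.6476 mg/L.
D(1.94) = [0.203×6.983/(1.27−0.203)](e^(−0.203×1.94) − e^(−1.27×1.94)) + 0.6476 e^(−1.27×1.94)
= 1.329 × (0.6745 − 0.08511) + 0.6476 × 0.08511 = 0.8381 mg/L.
DO = 8.55 − 0.8381 = 7.712 mg/L.

DO ≈ 7.71 mg/L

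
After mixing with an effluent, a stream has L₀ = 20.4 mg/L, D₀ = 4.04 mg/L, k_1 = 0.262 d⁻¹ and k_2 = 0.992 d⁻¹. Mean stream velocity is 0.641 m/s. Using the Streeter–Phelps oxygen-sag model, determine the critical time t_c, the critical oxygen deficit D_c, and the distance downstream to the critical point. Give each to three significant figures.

With k_2/k_1 = 3.786 and 1 − D₀(k_2−k_1)/(k_1 L₀) = 0.4482,
t_c = ln(3.786 × 0.4482) / (0.992 − 0.262) = ln(1.697) / 0.7300 = 0.5289/0.7300 = 0.7245 d.
L(t_c) = L₀ e^(−k_1 t_c) = 20.4 × 0.8271 = 16.87 mg/L, and at the critical point k_2 D_c = k_1 L, so D_c = (0.262/0.992) × 16.87 = 4.456 mg/L.
x_c = v t_c = 0.641 m/s × 0.7245 d × 86400 s/d = 40120 m ≈ 40.1 km.

t_c ≈ 0.725 d; D_c ≈ 4.46 mg/L; x_c ≈ 40.1 km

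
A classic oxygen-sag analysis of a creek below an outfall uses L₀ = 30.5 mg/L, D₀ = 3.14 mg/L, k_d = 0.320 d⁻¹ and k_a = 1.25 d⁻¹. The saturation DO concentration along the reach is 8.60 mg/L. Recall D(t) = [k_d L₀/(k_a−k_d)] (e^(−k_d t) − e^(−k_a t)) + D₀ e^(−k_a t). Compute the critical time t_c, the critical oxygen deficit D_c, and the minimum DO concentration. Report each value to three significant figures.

With k_a/k_d = 3.906 and 1 − D₀(k_a−k_d)/(k_d L₀) = 0.7008,
t_c = ln(3.906 × 0.7008) / (1.25 − 0.320) = ln(2.737) / 0.9300 = 1.007/0.9300 = 1.083 d.
L(t_c) = L₀ e^(−k_d t_c) = 30.5 × 0.7072 = 21.57 mg/L, and at the critical point k_a D_c = k_d L, so D_c = (0.320/1.25) × 21.57 = 5.521 mg/L.
Minimum DO = C_s − D_c = 8.60 − 5.521 = 3.079 mg/L.

t_c ≈ 1.08 d; D_c ≈ 5.52 mg/L; min DO ≈ 3.08 mg/L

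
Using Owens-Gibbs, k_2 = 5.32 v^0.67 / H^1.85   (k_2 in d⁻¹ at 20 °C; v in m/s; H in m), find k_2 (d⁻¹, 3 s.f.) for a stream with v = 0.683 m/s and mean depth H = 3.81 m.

k_2 ≈ 0.347 d⁻¹

k_2 = 5.32 × 0.683^0.67 / 3.81^1.85 = 5.32 × 0.7746 / 11.88 = 0.3469 d⁻¹.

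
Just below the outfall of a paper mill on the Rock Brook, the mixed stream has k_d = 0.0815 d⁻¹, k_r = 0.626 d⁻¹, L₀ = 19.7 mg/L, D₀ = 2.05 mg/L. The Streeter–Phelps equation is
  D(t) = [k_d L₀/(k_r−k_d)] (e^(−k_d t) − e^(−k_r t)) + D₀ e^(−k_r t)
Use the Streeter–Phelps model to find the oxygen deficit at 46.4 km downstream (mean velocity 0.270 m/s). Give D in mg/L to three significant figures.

Travel time t = x/v = 46.4 km / (0.270 m/s) = 46400 m / 0.270 m/s = 171900 s = 1.989 d.
k_d L₀/(k_r−k_d) = 0.0815×19.7/(0.626−0.0815) = 1.606/0.5445 = 2.949 mg/L.
e^(−k_d t) = e^(−0.0815×1.989) = 0.8504; e^(−k_r t) = e^(−0.626×1.989) = 0.2879.
D = 2.949 × (0.8504 − 0.2879) + 2.05 × 0.2879 = 1.658 + 0.5902 = 2.249 mg/L.

D ≈ 2.25 mg/L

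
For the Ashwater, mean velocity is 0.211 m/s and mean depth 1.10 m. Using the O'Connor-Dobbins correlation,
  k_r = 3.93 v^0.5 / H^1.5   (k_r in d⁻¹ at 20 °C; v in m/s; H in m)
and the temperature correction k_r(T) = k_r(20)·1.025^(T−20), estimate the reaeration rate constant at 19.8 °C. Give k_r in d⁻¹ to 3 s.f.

k_r ≈ 1.56 d⁻¹

k_r(20) = 3.93 × 0.211^0.5 / 1.10^1.5 = 3.93 × 0.4593 / 1.154 = 1.565 d⁻¹.
k_r(19.8) = 1.565 × 1.025^(19.8−20) = 1.565 × 0.9951 = 1.557 d⁻¹.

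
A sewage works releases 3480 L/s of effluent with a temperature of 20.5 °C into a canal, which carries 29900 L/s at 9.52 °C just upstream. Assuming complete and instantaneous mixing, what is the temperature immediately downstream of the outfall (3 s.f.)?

Flow-weighted mixing: C = (Q_r C_r + Q_w C_w)/(Q_r + Q_w)
= (29900×9.52 + 3480×20.5)/(29900 + 3480) = 356000/33380 = 10.66 °C.

10.7 °C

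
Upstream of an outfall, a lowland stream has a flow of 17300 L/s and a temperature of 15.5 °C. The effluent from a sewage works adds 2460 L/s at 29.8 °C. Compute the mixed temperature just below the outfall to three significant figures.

Flow-weighted mixing: C = (Q_r C_r + Q_w C_w)/(Q_r + Q_w)
= (17300×15.5 + 2460×29.8)/(17300 + 2460) = 341500/19760 = 17.28 °C.

17.3 °C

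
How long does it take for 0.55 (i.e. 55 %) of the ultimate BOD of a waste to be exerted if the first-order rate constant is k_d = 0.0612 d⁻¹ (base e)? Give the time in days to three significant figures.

t ≈ 13.0 d

y/L₀ = 1 − e^(−k_d t) = 0.55 ⇒ e^(−k_d t) = 0.450
t = −ln(0.450) / 0.0612 = 0.7985 / 0.0612 = 13.05 d.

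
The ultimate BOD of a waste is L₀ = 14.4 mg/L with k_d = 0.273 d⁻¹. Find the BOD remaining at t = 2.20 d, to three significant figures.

L ≈ 7.90 mg/L

L_t = L₀ e^(−k_d t) = 14.4 × e^(−0.273×2.20) = 14.4 × 0.5485 = 7.898 mg/L.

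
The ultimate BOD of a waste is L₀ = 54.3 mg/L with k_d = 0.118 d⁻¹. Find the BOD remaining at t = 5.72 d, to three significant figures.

L_t = L₀ e^(−k_d t) = 54.3 × e^(−0.118×5.72) = 54.3 × 0.5092 = 27.65 mg/L.

L ≈ 27.6 mg/L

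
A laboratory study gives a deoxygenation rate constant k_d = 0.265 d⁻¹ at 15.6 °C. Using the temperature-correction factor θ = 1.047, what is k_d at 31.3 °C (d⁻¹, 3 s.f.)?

k_d(T₂) = k_d(T₁) · θ^(T₂−T₁) = 0.265 × 1.047^(31.3−15.6)
= 0.265 × 1.047^15.7 = 0.265 × 2.057 = 0.5450 d⁻¹.

k_d ≈ 0.545 d⁻¹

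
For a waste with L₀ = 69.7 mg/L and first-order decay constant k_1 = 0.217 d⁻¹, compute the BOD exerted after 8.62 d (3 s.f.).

y ≈ 59.0 mg/L

y_t = L₀(1 − e^(−k_1 t)) = 69.7 × (1 − e^(−0.217×8.62))
= 69.7 × (1 − 0.1540) = 69.7 × 0.8460 = 58.96 mg/L.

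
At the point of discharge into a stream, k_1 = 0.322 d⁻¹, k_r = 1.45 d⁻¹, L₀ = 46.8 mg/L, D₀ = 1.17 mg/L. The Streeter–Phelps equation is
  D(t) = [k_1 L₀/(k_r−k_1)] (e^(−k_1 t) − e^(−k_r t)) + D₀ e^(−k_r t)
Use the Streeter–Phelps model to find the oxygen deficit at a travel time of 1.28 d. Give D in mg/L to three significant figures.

D ≈ 6.94 mg/L

k_1 L₀/(k_r−k_1) = 0.322×46.8/(1.45−0.322) = 15.07/1.128 = 13.36 mg/L.
e^(−k_1 t) = e^(−0.322×1.280) = 0.6622; e^(−k_r t) = e^(−1.45×1.280) = 0.1563.
D = 13.36 × (0.6622 − 0.1563) + 1.17 × 0.1563 = 6.759 + 0.1829 = 6.942 mg/L.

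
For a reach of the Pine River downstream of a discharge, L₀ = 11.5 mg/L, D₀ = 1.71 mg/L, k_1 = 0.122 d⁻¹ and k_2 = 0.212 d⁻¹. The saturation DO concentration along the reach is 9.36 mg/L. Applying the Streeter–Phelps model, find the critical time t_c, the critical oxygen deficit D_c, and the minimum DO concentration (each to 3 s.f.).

t_c ≈ 4.85 d; D_c ≈ 3.66 mg/L; min DO ≈ 5.70 mg/L

With k_2/k_1 = 1.738 and 1 − D₀(k_2−k_1)/(k_1 L₀) = 0.8903,
t_c = ln(1.738 × 0.8903) / (0.212 − 0.122) = ln(1.547) / 0.09000 = 0.4364/0.09000 = 4.849 d.
D_c = (k_1/k_2) L₀ e^(−k_1 t_c) = (0.122/0.212) × 11.5 × e^(−0.122×4.849) = 0.5755 × 11.5 × 0.5535 = 3.663 mg/L.
Minimum DO = C_s − D_c = 9.36 − 3.663 = 5.697 mg/L.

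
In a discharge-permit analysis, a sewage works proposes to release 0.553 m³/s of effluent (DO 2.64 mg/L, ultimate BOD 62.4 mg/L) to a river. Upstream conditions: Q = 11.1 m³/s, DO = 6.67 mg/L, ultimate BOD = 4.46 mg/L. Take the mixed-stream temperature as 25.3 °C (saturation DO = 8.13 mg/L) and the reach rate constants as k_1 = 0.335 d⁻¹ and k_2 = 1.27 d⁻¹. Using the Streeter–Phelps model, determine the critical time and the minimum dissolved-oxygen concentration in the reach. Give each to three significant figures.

Mixed DO = (11.1×6.67 + 0.553×2.64)/(11.1+0.553) = 75.50/11.65 = 6.479 mg/L.
Mixed L₀ = (11.1×4.46 + 0.553×62.4)/(11.65) = 84.01/11.65 = 7.210 mg/L.
Initial deficit D₀ = C_s − DO₀ = 8.13 − 6.479 = 1.651 mg/L.
t_c = (1/0.9350) ln[(1.27/0.335)(1 − 1.651×0.9350/(0.335×7.210))] = 1.070 × ln(1.368) = 0.3348 d.
D_c = (0.335/1.27) × 7.210 × e^(−0.335×0.3348) = 0.2638 × 7.210 × 0.8939 = 1.700 mg/L.
Minimum DO = 8.13 − 1.700 = 6.430 mg/L.

t_c ≈ 0.335 d; minimum DO ≈ 6.43 mg/L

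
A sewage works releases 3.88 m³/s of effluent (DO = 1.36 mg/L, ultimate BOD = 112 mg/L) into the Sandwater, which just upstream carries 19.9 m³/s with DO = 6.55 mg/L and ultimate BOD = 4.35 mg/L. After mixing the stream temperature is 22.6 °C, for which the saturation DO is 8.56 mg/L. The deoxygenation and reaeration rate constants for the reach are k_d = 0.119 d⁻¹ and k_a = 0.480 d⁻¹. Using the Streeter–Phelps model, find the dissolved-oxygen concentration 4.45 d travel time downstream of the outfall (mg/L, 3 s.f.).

DO ≈ 4.82 mg/L

Mixed DO = (19.9×6.55 + 3.88×1.36)/(19.9+3.88) = 135.6/23.78 = 5.703 mg/L.
Mixed L₀ = (19.9×4.35 + 3.88×112)/(23.78) = 521.1/23.78 = 21.91 mg/L.
Initial deficit D₀ = C_s − DO₀ = 8.56 − 5.703 = 2.857 mg/L.
D(4.45) = [0.119×21.91/(0.480−0.119)](e^(−0.119×4.45) − e^(−0.480×4.45)) + 2.857 e^(−0.480×4.45)
= 7.224 × (0.5889 − 0.1181) + 2.857 × 0.1181 = 3.738 mg/L.
DO = 8.56 − 3.738 = 4.822 mg/L.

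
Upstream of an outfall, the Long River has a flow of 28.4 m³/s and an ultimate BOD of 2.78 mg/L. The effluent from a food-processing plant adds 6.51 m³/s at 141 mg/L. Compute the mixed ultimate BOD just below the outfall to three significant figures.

Flow-weighted mixing: C = (Q_r C_r + Q_w C_w)/(Q_r + Q_w)
= (28.4×2.78 + 6.51×141)/(28.4 + 6.51) = 996.9/34.91 = 28.56 mg/L.

28.6 mg/L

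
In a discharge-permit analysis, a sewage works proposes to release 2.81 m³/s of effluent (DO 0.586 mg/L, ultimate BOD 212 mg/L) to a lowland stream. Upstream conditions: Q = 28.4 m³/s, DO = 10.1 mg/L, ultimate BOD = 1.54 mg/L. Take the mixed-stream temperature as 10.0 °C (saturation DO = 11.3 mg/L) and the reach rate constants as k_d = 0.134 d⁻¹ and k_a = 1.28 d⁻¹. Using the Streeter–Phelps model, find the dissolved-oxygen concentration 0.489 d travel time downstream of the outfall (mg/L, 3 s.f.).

Mixed DO = (28.4×10.1 + 2.81×0.586)/(28.4+2.81) = 288.5/31.21 = 9.243 mg/L.
Mixed L₀ = (28.4×1.54 + 2.81×212)/(31.21) = 639.5/31.21 = 20.49 mg/L.
Initial deficit D₀ = C_s − DO₀ = 11.3 − 9.243 = 2.057 mg/L.
D(0.489) = [0.134×20.49/(1.28−0.134)](e^(−0.134×0.489) − e^(−1.28×0.489)) + 2.057 e^(−1.28×0.489)
= 2.396 × (0.9366 − 0.5348) + 2.057 × 0.5348 = 2.062 mg/L.
DO = 11.3 − 2.062 = 9.238 mg/L.

DO ≈ 9.24 mg/L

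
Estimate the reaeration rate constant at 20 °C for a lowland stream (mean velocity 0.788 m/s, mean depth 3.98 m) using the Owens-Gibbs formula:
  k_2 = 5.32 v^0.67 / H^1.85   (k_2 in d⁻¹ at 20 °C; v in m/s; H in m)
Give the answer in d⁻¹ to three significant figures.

k_2 ≈ 0.352 d⁻¹

k_2 = 5.32 × 0.788^0.67 / 3.98^1.85 = 5.32 × 0.8525 / 12.88 = 0.3522 d⁻¹.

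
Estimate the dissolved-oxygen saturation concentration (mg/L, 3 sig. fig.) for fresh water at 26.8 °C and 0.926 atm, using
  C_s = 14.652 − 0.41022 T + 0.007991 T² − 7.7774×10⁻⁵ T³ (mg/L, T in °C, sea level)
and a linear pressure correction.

At sea level: C_s = 14.652 − 0.41022×26.8 + 0.007991×26.8² − 7.7774×10⁻⁵×26.8³ = 7.901 mg/L.
Pressure correction: C_s' = 7.901 × 0.926 = 7.316 mg/L.

C_s ≈ 7.32 mg/L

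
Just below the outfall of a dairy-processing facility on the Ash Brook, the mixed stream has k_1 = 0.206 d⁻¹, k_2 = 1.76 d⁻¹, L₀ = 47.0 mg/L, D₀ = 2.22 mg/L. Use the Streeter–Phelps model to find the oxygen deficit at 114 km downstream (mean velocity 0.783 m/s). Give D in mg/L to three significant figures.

D ≈ 4.20 mg/L

Travel time t = x/v = 114 km / (0.783 m/s) = 114000 m / 0.783 m/s = 145600 s = 1.685 d.
k_1 L₀/(k_2−k_1) = 0.206×47.0/(1.76−0.206) = 9.682/1.554 = 6.230 mg/L.
e^(−k_1 t) = e^(−0.206×1.685) = 0.7067; e^(−k_2 t) = e^(−1.76×1.685) = 0.05152.
D = 6.230 × (0.7067 − 0.05152) + 2.22 × 0.05152 = 4.082 + 0.1144 = 4.196 mg/L.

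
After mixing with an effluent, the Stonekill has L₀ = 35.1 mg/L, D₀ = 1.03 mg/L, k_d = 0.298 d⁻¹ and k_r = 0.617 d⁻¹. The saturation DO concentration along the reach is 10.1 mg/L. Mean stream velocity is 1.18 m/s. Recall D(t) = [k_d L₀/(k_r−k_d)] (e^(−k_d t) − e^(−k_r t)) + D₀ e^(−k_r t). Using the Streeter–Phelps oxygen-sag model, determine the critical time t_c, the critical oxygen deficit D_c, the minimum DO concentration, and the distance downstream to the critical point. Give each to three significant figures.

t_c ≈ 2.18 d; D_c ≈ 8.85 mg/L; min DO ≈ 1.25 mg/L; x_c ≈ 222 km

t_c = [1/(k_r−k_d)] ln[(k_r/k_d)(1 − D₀(k_r−k_d)/(k_d L₀))]
= [1/(0.617−0.298)] ln[(0.617/0.298)(1 − 1.03×0.3190/(0.298×35.1))]
= (1/0.3190) ln[2.070 × 0.9686] = 3.135 × ln(2.005) = 3.135 × 0.6959 = 2.181 d.
L(t_c) = L₀ e^(−k_d t_c) = 35.1 × 0.5220 = 18.32 mg/L, and at the critical point k_r D_c = k_d L, so D_c = (0.298/0.617) × 18.32 = 8.850 mg/L.
Minimum DO = C_s − D_c = 10.1 − 8.850 = 1.250 mg/L.
x_c = v t_c = 1.18 m/s × 2.181 d × 86400 s/d = 222400 m ≈ 222 km.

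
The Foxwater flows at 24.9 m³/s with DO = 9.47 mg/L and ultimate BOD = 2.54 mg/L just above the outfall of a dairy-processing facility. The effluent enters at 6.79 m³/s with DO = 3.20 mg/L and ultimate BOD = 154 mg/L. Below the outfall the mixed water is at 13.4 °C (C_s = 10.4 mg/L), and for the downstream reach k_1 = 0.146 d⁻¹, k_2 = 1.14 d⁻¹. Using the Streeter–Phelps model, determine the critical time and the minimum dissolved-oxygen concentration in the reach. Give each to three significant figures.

t_c ≈ 1.48 d; minimum DO ≈ 6.79 mg/L

Mixed DO = (24.9×9.47 + 6.79×3.20)/(24.9+6.79) = 257.5/31.69 = 8.127 mg/L.
Mixed L₀ = (24.9×2.54 + 6.79×154)/(31.69) = 1109/31.69 = 34.99 mg/L.
Initial deficit D₀ = C_s − DO₀ = 10.4 − 8.127 = 2.273 mg/L.
t_c = (1/0.9940) ln[(1.14/0.146)(1 − 2.273×0.9940/(0.146×34.99))] = 1.006 × ln(4.354) = 1.480 d.
D_c = (0.146/1.14) × 34.99 × e^(−0.146×1.480) = 0.1281 × 34.99 × 0.8057 = 3.611 mg/L.
Minimum DO = 10.4 − 3.611 = 6.789 mg/L.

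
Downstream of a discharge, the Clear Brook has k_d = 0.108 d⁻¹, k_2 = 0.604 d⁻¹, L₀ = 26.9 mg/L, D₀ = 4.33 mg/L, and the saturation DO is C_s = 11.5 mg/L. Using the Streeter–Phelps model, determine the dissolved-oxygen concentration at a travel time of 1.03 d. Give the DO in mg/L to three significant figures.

k_d L₀/(k_2−k_d) = 0.108×26.9/(0.604−0.108) = 2.905/0.4960 = 5.857 mg/L.
e^(−k_d t) = e^(−0.108×1.030) = 0.8947; e^(−k_2 t) = e^(−0.604×1.030) = 0.5368.
D = 5.857 × (0.8947 − 0.5368) + 4.33 × 0.5368 = 2.096 + 2.324 = 4.421 mg/L.
DO = C_s − D = 11.5 − 4.421 = 7.079 mg/L.

DO ≈ 7.08 mg/L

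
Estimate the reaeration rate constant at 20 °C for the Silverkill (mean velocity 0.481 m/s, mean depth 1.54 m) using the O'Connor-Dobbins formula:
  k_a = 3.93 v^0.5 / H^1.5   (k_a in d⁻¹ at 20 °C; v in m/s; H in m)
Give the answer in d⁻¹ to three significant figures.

k_a = 3.93 × 0.481^0.5 / 1.54^1.5 = 3.93 × 0.6935 / 1.911 = 1.426 d⁻¹.

k_a ≈ 1.43 d⁻¹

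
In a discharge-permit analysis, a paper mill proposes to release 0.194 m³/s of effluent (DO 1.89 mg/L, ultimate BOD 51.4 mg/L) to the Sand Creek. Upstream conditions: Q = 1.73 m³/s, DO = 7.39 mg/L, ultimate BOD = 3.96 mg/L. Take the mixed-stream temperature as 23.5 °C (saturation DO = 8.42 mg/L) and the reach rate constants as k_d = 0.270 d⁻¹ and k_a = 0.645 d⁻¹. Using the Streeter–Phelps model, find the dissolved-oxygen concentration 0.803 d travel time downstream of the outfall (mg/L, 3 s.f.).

DO ≈ 6.16 mg/L

Mixed DO = (1.73×7.39 + 0.194×1.89)/(1.73+0.194) = 13.15/1.924 = 6.835 mg/L.
Mixed L₀ = (1.73×3.96 + 0.194×51.4)/(1.924) = 16.82/1.924 = 8.743 mg/L.
Initial deficit D₀ = C_s − DO₀ = 8.42 − 6.835 = 1.585 mg/L.
D(0.803) = [0.270×8.743/(0.645−0.270)](e^(−0.270×0.803) − e^(−0.645×0.803)) + 1.585 e^(−0.645×0.803)
= 6.295 × (0.8051 − 0.5957) + 1.585 × 0.5957 = 2.262 mg/L.
DO = 8.42 − 2.262 = 6.158 mg/L.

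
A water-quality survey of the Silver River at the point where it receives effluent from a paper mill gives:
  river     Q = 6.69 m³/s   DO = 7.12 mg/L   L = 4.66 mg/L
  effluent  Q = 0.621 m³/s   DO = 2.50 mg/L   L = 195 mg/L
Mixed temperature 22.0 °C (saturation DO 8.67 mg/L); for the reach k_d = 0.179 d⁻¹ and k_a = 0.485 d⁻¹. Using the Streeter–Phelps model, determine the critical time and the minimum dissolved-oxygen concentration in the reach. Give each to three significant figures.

Mixed DO = (6.69×7.12 + 0.621×2.50)/(6.69+0.621) = 49.19/7.311 = 6.728 mg/L.
Mixed L₀ = (6.69×4.66 + 0.621×195)/(7.311) = 152.3/7.311 = 20.83 mg/L.
Initial deficit D₀ = C_s − DO₀ = 8.67 − 6.728 = 1.942 mg/L.
t_c = (1/0.3060) ln[(0.485/0.179)(1 − 1.942×0.3060/(0.179×20.83))] = 3.268 × ln(2.278) = 2.690 d.
D_c = (0.179/0.485) × 20.83 × e^(−0.179×2.690) = 0.3691 × 20.83 × 0.6179 = 4.749 mg/L.
Minimum DO = 8.67 − 4.749 = 3.921 mg/L.

t_c ≈ 2.69 d; minimum DO ≈ 3.92 mg/L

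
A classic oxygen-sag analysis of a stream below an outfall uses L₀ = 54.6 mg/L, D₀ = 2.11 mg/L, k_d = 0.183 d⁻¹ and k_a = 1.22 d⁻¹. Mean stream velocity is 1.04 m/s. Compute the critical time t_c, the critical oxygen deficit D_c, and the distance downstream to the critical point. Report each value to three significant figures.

t_c = [1/(k_a−k_d)] ln[(k_a/k_d)(1 − D₀(k_a−k_d)/(k_d L₀))]
= [1/(1.22−0.183)] ln[(1.22/0.183)(1 − 2.11×1.037/(0.183×54.6))]
= (1/1.037) ln[6.667 × 0.7810] = 0.9643 × ln(5.207) = 0.9643 × 1.650 = 1.591 d.
D_c = (k_d/k_a) L₀ e^(−k_d t_c) = (0.183/1.22) × 54.6 × e^(−0.183×1.591) = 0.1500 × 54.6 × 0.7474 = 6.121 mg/L.
x_c = v t_c = 1.04 m/s × 1.591 d × 86400 s/d = 143000 m ≈ 143 km.

t_c ≈ 1.59 d; D_c ≈ 6.12 mg/L; x_c ≈ 143 km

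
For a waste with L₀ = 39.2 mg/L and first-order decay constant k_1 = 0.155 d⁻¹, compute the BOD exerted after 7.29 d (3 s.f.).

y ≈ 26.5 mg/L

y_t = L₀(1 − e^(−k_1 t)) = 39.2 × (1 − e^(−0.155×7.29))
= 39.2 × (1 − 0.3230) = 39.2 × 0.6770 = 26.54 mg/L.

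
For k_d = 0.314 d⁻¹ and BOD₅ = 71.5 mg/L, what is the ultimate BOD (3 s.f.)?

L₀ ≈ 90.3 mg/L

BOD₅ = L₀(1 − e^(−5k_d)) ⇒ L₀ = BOD₅ / (1 − e^(−5×0.314))
= 71.5 / (1 − 0.2080) = 71.5 / 0.7920 = 90.28 mg/L.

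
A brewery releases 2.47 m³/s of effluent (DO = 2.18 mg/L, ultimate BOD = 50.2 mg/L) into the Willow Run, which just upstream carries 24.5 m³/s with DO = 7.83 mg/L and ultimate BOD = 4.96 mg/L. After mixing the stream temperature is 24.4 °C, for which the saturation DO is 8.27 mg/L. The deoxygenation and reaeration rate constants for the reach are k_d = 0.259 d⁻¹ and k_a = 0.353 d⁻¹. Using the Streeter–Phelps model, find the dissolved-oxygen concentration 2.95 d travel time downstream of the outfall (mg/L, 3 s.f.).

Mixed DO = (24.5×7.83 + 2.47×2.18)/(24.5+2.47) = 197.2/26.97 = 7.313 mg/L.
Mixed L₀ = (24.5×4.96 + 2.47×50.2)/(26.97) = 245.5/26.97 = 9.103 mg/L.
Initial deficit D₀ = C_s − DO₀ = 8.27 − 7.313 = 0.9574 mg/L.
D(2.95) = [0.259×9.103/(0.353−0.259)](e^(−0.259×2.95) − e^(−0.353×2.95)) + 0.9574 e^(−0.353×2.95)
= 25.08 × (0.4658 − 0.3530) + 0.9574 × 0.3530 = 3.167 mg/L.
DO = 8.27 − 3.167 = 5.103 mg/L.

DO ≈ 5.10 mg/L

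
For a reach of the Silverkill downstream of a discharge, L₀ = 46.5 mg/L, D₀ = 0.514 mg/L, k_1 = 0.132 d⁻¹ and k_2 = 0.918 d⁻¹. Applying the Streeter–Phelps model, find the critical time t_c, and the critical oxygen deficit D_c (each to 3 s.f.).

At the critical point dD/dt = 0, so k_1 L₀ e^(−k_1 t) = k_2 D. Substituting D(t) from the Streeter–Phelps equation and solving for t gives
t_c = ln[(k_2/k_1)(1 − D₀(k_2−k_1)/(k_1 L₀))] / (k_2−k_1).
Here k_2−k_1 = 0.7860 d⁻¹ and 1 − D₀(k_2−k_1)/(k_1 L₀) = 1 − 0.514×0.7860/(0.132×46.5) = 0.9342, so
t_c = ln(6.955 × 0.9342) / 0.7860 = 1.871 / 0.7860 = 2.381 d.
D_c = (k_1/k_2) L₀ e^(−k_1 t_c) = (0.132/0.918) × 46.5 × e^(−0.132×2.381) = 0.1438 × 46.5 × 0.7303 = 4.883 mg/L.

t_c ≈ 2.38 d; D_c ≈ 4.88 mg/L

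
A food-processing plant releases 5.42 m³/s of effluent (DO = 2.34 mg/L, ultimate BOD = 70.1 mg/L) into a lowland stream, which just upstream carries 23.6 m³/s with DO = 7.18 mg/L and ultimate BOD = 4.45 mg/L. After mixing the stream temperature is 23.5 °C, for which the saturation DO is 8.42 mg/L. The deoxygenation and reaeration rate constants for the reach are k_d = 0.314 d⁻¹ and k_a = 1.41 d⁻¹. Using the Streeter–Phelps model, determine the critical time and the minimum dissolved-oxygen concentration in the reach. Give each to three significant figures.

Mixed DO = (23.6×7.18 + 5.42×2.34)/(23.6+5.42) = 182.1/29.02 = 6.276 mg/L.
Mixed L₀ = (23.6×4.45 + 5.42×70.1)/(29.02) = 485.0/29.02 = 16.71 mg/L.
Initial deficit D₀ = C_s − DO₀ = 8.42 − 6.276 = 2.144 mg/L.
t_c = (1/1.096) ln[(1.41/0.314)(1 − 2.144×1.096/(0.314×16.71))] = 0.9124 × ln(2.480) = 0.8286 d.
D_c = (0.314/1.41) × 16.71 × e^(−0.314×0.8286) = 0.2227 × 16.71 × 0.7709 = 2.869 mg/L.
Minimum DO = 8.42 − 2.869 = 5.551 mg/L.

t_c ≈ 0.829 d; minimum DO ≈ 5.55 mg/L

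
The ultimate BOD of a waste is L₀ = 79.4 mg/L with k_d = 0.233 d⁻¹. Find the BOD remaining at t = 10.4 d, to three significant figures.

L_t = L₀ e^(−k_d t) = 79.4 × e^(−0.233×10.4) = 79.4 × 0.08864 = 7.038 mg/L.

L ≈ 7.04 mg/L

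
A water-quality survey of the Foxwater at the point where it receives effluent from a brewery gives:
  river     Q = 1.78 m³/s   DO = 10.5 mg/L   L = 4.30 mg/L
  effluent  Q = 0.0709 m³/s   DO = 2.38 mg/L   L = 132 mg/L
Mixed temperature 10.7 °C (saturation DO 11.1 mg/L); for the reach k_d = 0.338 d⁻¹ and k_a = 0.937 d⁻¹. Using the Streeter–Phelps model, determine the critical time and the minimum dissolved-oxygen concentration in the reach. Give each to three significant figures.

Mixed DO = (1.78×10.5 + 0.0709×2.38)/(1.78+0.0709) = 18.86/1.851 = 10.19 mg/L.
Mixed L₀ = (1.78×4.30 + 0.0709×132)/(1.851) = 17.01/1.851 = 9.192 mg/L.
Initial deficit D₀ = C_s − DO₀ = 11.1 − 10.19 = 0.9110 mg/L.
t_c = (1/0.5990) ln[(0.937/0.338)(1 − 0.9110×0.5990/(0.338×9.192))] = 1.669 × ln(2.285) = 1.380 d.
D_c = (0.338/0.937) × 9.192 × e^(−0.338×1.380) = 0.3607 × 9.192 × 0.6273 = 2.080 mg/L.
Minimum DO = 11.1 − 2.080 = 9.020 mg/L.

t_c ≈ 1.38 d; minimum DO ≈ 9.02 mg/L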